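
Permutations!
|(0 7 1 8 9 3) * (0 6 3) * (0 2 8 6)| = |(0 7 1 6 3)(2 8 9)| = 15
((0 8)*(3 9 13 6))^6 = ((0 8)(3 9 13 6))^6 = (3 13)(6 9)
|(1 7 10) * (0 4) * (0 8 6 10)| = 7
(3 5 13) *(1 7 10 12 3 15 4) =[0, 7, 2, 5, 1, 13, 6, 10, 8, 9, 12, 11, 3, 15, 14, 4] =(1 7 10 12 3 5 13 15 4)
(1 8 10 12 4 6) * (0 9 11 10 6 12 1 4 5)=(0 9 11 10 1 8 6 4 12 5)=[9, 8, 2, 3, 12, 0, 4, 7, 6, 11, 1, 10, 5]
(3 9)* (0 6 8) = (0 6 8)(3 9) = [6, 1, 2, 9, 4, 5, 8, 7, 0, 3]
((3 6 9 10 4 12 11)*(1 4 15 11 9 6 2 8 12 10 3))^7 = (1 10 11 4 15)(2 12 3 8 9)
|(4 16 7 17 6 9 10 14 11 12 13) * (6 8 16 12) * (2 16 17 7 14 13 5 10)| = |(2 16 14 11 6 9)(4 12 5 10 13)(8 17)| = 30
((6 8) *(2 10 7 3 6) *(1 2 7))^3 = (10)(3 7 8 6)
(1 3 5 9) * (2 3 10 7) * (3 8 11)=(1 10 7 2 8 11 3 5 9)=[0, 10, 8, 5, 4, 9, 6, 2, 11, 1, 7, 3]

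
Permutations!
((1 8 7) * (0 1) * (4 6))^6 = ((0 1 8 7)(4 6))^6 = (0 8)(1 7)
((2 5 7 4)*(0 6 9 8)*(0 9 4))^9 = ((0 6 4 2 5 7)(8 9))^9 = (0 2)(4 7)(5 6)(8 9)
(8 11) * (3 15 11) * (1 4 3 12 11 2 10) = (1 4 3 15 2 10)(8 12 11) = [0, 4, 10, 15, 3, 5, 6, 7, 12, 9, 1, 8, 11, 13, 14, 2]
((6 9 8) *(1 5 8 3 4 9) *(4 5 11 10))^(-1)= (1 6 8 5 3 9 4 10 11)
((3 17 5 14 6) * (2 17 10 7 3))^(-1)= ((2 17 5 14 6)(3 10 7))^(-1)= (2 6 14 5 17)(3 7 10)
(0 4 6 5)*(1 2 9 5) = [4, 2, 9, 3, 6, 0, 1, 7, 8, 5] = (0 4 6 1 2 9 5)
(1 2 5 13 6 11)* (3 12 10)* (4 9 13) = (1 2 5 4 9 13 6 11)(3 12 10) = [0, 2, 5, 12, 9, 4, 11, 7, 8, 13, 3, 1, 10, 6]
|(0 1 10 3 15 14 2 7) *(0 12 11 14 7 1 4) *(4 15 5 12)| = |(0 15 7 4)(1 10 3 5 12 11 14 2)| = 8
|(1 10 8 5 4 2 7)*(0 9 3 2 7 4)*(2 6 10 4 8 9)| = 12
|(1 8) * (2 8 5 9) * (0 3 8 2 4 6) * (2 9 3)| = |(0 2 9 4 6)(1 5 3 8)| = 20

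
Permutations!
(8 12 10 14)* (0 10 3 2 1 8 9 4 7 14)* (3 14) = (0 10)(1 8 12 14 9 4 7 3 2) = [10, 8, 1, 2, 7, 5, 6, 3, 12, 4, 0, 11, 14, 13, 9]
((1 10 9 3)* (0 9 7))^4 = ((0 9 3 1 10 7))^4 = (0 10 3)(1 9 7)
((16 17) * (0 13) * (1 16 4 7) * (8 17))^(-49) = (0 13)(1 7 4 17 8 16)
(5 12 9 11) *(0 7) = [7, 1, 2, 3, 4, 12, 6, 0, 8, 11, 10, 5, 9] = (0 7)(5 12 9 11)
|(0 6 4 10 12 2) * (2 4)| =3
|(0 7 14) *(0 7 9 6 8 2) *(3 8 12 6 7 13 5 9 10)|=10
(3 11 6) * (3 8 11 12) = (3 12)(6 8 11) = [0, 1, 2, 12, 4, 5, 8, 7, 11, 9, 10, 6, 3]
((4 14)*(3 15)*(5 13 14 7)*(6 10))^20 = ((3 15)(4 7 5 13 14)(6 10))^20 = (15)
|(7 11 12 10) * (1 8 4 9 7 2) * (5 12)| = 10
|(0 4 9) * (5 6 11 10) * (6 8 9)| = |(0 4 6 11 10 5 8 9)| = 8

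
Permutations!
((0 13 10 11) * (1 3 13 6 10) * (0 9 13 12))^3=(0 11 1)(3 6 9)(10 13 12)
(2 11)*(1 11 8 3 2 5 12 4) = (1 11 5 12 4)(2 8 3) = [0, 11, 8, 2, 1, 12, 6, 7, 3, 9, 10, 5, 4]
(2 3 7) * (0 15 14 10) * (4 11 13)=(0 15 14 10)(2 3 7)(4 11 13)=[15, 1, 3, 7, 11, 5, 6, 2, 8, 9, 0, 13, 12, 4, 10, 14]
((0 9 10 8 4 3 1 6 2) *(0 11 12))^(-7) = (0 4 2 9 3 11 10 1 12 8 6)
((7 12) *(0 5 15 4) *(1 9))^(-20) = (15)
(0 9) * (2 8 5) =(0 9)(2 8 5) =[9, 1, 8, 3, 4, 2, 6, 7, 5, 0]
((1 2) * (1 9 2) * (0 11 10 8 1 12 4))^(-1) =((0 11 10 8 1 12 4)(2 9))^(-1) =(0 4 12 1 8 10 11)(2 9)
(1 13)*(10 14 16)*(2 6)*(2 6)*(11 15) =(1 13)(10 14 16)(11 15) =[0, 13, 2, 3, 4, 5, 6, 7, 8, 9, 14, 15, 12, 1, 16, 11, 10]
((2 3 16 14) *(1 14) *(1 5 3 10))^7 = ((1 14 2 10)(3 16 5))^7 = (1 10 2 14)(3 16 5)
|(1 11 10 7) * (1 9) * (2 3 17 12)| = |(1 11 10 7 9)(2 3 17 12)| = 20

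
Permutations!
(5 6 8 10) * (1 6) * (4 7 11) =(1 6 8 10 5)(4 7 11) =[0, 6, 2, 3, 7, 1, 8, 11, 10, 9, 5, 4]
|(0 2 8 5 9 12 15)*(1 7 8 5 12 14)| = 10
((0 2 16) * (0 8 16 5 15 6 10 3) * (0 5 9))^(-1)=((0 2 9)(3 5 15 6 10)(8 16))^(-1)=(0 9 2)(3 10 6 15 5)(8 16)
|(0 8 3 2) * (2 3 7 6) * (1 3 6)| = 7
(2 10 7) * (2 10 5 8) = [0, 1, 5, 3, 4, 8, 6, 10, 2, 9, 7] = (2 5 8)(7 10)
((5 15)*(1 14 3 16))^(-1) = ((1 14 3 16)(5 15))^(-1) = (1 16 3 14)(5 15)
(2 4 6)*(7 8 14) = [0, 1, 4, 3, 6, 5, 2, 8, 14, 9, 10, 11, 12, 13, 7] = (2 4 6)(7 8 14)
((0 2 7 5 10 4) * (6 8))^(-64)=(0 7 10)(2 5 4)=((0 2 7 5 10 4)(6 8))^(-64)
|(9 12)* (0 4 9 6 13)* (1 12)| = 7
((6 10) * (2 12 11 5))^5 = (2 12 11 5)(6 10)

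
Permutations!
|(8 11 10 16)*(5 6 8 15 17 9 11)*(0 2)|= |(0 2)(5 6 8)(9 11 10 16 15 17)|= 6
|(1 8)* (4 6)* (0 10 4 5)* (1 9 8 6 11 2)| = 8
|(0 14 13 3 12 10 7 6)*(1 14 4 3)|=21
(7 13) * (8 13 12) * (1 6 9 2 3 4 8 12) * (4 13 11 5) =(1 6 9 2 3 13 7)(4 8 11 5) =[0, 6, 3, 13, 8, 4, 9, 1, 11, 2, 10, 5, 12, 7]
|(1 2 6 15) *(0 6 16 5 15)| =|(0 6)(1 2 16 5 15)| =10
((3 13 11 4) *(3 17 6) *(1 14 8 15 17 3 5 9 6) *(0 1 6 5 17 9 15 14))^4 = ((0 1)(3 13 11 4)(5 15 9)(6 17)(8 14))^4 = (17)(5 15 9)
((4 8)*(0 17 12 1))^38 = ((0 17 12 1)(4 8))^38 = (0 12)(1 17)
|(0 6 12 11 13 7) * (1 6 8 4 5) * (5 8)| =8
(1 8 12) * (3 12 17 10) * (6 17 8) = (1 6 17 10 3 12) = [0, 6, 2, 12, 4, 5, 17, 7, 8, 9, 3, 11, 1, 13, 14, 15, 16, 10]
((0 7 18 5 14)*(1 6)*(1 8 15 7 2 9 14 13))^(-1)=(0 14 9 2)(1 13 5 18 7 15 8 6)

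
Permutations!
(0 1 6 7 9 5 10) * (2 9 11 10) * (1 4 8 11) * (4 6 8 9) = (0 6 7 1 8 11 10)(2 4 9 5) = [6, 8, 4, 3, 9, 2, 7, 1, 11, 5, 0, 10]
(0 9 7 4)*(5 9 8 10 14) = (0 8 10 14 5 9 7 4) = [8, 1, 2, 3, 0, 9, 6, 4, 10, 7, 14, 11, 12, 13, 5]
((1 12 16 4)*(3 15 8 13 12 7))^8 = ((1 7 3 15 8 13 12 16 4))^8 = (1 4 16 12 13 8 15 3 7)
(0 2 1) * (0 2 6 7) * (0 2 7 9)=(0 6 9)(1 7 2)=[6, 7, 1, 3, 4, 5, 9, 2, 8, 0]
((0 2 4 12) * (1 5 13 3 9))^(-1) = ((0 2 4 12)(1 5 13 3 9))^(-1) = (0 12 4 2)(1 9 3 13 5)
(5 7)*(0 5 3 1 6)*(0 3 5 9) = [9, 6, 2, 1, 4, 7, 3, 5, 8, 0] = (0 9)(1 6 3)(5 7)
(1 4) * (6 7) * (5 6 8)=(1 4)(5 6 7 8)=[0, 4, 2, 3, 1, 6, 7, 8, 5]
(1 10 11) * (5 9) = (1 10 11)(5 9) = [0, 10, 2, 3, 4, 9, 6, 7, 8, 5, 11, 1]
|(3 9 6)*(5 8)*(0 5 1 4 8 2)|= 3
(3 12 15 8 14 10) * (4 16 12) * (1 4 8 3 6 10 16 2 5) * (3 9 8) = (1 4 2 5)(6 10)(8 14 16 12 15 9) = [0, 4, 5, 3, 2, 1, 10, 7, 14, 8, 6, 11, 15, 13, 16, 9, 12]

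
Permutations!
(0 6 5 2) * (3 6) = [3, 1, 0, 6, 4, 2, 5] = (0 3 6 5 2)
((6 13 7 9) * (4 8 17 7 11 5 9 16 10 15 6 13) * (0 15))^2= ((0 15 6 4 8 17 7 16 10)(5 9 13 11))^2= (0 6 8 7 10 15 4 17 16)(5 13)(9 11)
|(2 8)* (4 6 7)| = 6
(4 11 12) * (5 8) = (4 11 12)(5 8) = [0, 1, 2, 3, 11, 8, 6, 7, 5, 9, 10, 12, 4]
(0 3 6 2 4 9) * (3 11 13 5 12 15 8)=(0 11 13 5 12 15 8 3 6 2 4 9)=[11, 1, 4, 6, 9, 12, 2, 7, 3, 0, 10, 13, 15, 5, 14, 8]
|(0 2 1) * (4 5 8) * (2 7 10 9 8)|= |(0 7 10 9 8 4 5 2 1)|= 9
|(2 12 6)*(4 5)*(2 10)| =4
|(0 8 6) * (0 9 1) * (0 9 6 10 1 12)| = |(0 8 10 1 9 12)| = 6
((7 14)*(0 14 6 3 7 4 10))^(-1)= (0 10 4 14)(3 6 7)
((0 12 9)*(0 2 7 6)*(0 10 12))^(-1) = ((2 7 6 10 12 9))^(-1) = (2 9 12 10 6 7)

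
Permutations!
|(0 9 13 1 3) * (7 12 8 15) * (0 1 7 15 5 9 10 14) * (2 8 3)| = |(15)(0 10 14)(1 2 8 5 9 13 7 12 3)| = 9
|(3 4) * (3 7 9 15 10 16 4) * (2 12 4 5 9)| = |(2 12 4 7)(5 9 15 10 16)| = 20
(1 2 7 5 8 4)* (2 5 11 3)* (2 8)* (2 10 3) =(1 5 10 3 8 4)(2 7 11) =[0, 5, 7, 8, 1, 10, 6, 11, 4, 9, 3, 2]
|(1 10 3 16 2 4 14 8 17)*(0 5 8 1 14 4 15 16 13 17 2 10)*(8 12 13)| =42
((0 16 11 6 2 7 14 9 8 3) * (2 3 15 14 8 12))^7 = (0 11 3 16 6)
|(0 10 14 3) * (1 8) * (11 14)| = 10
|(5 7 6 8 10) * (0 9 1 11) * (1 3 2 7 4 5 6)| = |(0 9 3 2 7 1 11)(4 5)(6 8 10)| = 42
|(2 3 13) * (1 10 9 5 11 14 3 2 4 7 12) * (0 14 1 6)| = 40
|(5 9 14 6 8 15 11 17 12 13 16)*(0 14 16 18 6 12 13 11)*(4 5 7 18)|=|(0 14 12 11 17 13 4 5 9 16 7 18 6 8 15)|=15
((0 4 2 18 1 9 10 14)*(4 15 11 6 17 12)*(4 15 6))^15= (0 17 15 4 18 9 14 6 12 11 2 1 10)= ((0 6 17 12 15 11 4 2 18 1 9 10 14))^15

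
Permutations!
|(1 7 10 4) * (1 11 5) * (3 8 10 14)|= 9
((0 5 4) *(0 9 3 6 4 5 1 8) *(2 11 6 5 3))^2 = ((0 1 8)(2 11 6 4 9)(3 5))^2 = (0 8 1)(2 6 9 11 4)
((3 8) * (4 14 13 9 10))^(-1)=(3 8)(4 10 9 13 14)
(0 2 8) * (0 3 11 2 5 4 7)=(0 5 4 7)(2 8 3 11)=[5, 1, 8, 11, 7, 4, 6, 0, 3, 9, 10, 2]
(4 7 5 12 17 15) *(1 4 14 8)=(1 4 7 5 12 17 15 14 8)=[0, 4, 2, 3, 7, 12, 6, 5, 1, 9, 10, 11, 17, 13, 8, 14, 16, 15]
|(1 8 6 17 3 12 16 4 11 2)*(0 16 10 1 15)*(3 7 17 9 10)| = |(0 16 4 11 2 15)(1 8 6 9 10)(3 12)(7 17)| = 30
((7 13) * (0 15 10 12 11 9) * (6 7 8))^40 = (0 11 10)(9 12 15)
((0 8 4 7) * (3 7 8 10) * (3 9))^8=((0 10 9 3 7)(4 8))^8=(0 3 10 7 9)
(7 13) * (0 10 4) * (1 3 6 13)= (0 10 4)(1 3 6 13 7)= [10, 3, 2, 6, 0, 5, 13, 1, 8, 9, 4, 11, 12, 7]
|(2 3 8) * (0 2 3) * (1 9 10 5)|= |(0 2)(1 9 10 5)(3 8)|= 4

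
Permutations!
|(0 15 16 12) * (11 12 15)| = |(0 11 12)(15 16)| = 6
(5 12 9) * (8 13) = (5 12 9)(8 13) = [0, 1, 2, 3, 4, 12, 6, 7, 13, 5, 10, 11, 9, 8]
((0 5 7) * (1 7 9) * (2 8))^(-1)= (0 7 1 9 5)(2 8)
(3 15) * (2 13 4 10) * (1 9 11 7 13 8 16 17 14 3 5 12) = (1 9 11 7 13 4 10 2 8 16 17 14 3 15 5 12) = [0, 9, 8, 15, 10, 12, 6, 13, 16, 11, 2, 7, 1, 4, 3, 5, 17, 14]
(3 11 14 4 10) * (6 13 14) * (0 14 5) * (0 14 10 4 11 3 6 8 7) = [10, 1, 2, 3, 4, 14, 13, 0, 7, 9, 6, 8, 12, 5, 11] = (0 10 6 13 5 14 11 8 7)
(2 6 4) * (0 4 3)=(0 4 2 6 3)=[4, 1, 6, 0, 2, 5, 3]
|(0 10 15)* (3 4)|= |(0 10 15)(3 4)|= 6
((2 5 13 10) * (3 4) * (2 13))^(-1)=(2 5)(3 4)(10 13)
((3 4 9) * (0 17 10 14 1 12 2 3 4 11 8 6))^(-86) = (0 10 1 2 11 6 17 14 12 3 8)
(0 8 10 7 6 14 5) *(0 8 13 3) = (0 13 3)(5 8 10 7 6 14) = [13, 1, 2, 0, 4, 8, 14, 6, 10, 9, 7, 11, 12, 3, 5]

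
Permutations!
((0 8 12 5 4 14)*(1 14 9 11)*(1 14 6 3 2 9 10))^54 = ((0 8 12 5 4 10 1 6 3 2 9 11 14))^54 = (0 12 4 1 3 9 14 8 5 10 6 2 11)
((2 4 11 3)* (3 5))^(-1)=(2 3 5 11 4)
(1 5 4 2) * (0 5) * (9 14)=[5, 0, 1, 3, 2, 4, 6, 7, 8, 14, 10, 11, 12, 13, 9]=(0 5 4 2 1)(9 14)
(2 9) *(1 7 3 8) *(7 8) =(1 8)(2 9)(3 7) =[0, 8, 9, 7, 4, 5, 6, 3, 1, 2]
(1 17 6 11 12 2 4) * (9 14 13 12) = (1 17 6 11 9 14 13 12 2 4) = [0, 17, 4, 3, 1, 5, 11, 7, 8, 14, 10, 9, 2, 12, 13, 15, 16, 6]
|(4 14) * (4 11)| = |(4 14 11)| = 3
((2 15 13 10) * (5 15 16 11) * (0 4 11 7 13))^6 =(0 4 11 5 15)(2 16 7 13 10)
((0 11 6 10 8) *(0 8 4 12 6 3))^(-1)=((0 11 3)(4 12 6 10))^(-1)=(0 3 11)(4 10 6 12)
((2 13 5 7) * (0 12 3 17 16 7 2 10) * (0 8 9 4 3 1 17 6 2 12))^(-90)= (1 3 16 2 10 5 9)(4 17 6 7 13 8 12)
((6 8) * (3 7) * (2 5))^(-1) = (2 5)(3 7)(6 8)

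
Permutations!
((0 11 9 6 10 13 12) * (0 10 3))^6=(13)(0 11 9 6 3)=((0 11 9 6 3)(10 13 12))^6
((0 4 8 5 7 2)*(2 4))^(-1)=((0 2)(4 8 5 7))^(-1)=(0 2)(4 7 5 8)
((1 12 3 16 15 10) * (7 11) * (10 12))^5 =(1 10)(3 16 15 12)(7 11) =((1 10)(3 16 15 12)(7 11))^5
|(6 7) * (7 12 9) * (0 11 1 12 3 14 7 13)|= 12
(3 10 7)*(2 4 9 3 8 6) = (2 4 9 3 10 7 8 6) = [0, 1, 4, 10, 9, 5, 2, 8, 6, 3, 7]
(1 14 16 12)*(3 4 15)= (1 14 16 12)(3 4 15)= [0, 14, 2, 4, 15, 5, 6, 7, 8, 9, 10, 11, 1, 13, 16, 3, 12]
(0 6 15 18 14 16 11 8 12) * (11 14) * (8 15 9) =[6, 1, 2, 3, 4, 5, 9, 7, 12, 8, 10, 15, 0, 13, 16, 18, 14, 17, 11] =(0 6 9 8 12)(11 15 18)(14 16)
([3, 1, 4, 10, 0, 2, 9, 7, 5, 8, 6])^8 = [4, 1, 5, 0, 2, 8, 10, 7, 9, 6, 3]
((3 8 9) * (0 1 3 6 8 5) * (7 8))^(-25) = ((0 1 3 5)(6 7 8 9))^(-25) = (0 5 3 1)(6 9 8 7)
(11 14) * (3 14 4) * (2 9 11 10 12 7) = [0, 1, 9, 14, 3, 5, 6, 2, 8, 11, 12, 4, 7, 13, 10] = (2 9 11 4 3 14 10 12 7)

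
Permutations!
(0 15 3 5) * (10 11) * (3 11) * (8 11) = [15, 1, 2, 5, 4, 0, 6, 7, 11, 9, 3, 10, 12, 13, 14, 8] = (0 15 8 11 10 3 5)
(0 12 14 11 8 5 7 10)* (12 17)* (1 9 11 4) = (0 17 12 14 4 1 9 11 8 5 7 10) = [17, 9, 2, 3, 1, 7, 6, 10, 5, 11, 0, 8, 14, 13, 4, 15, 16, 12]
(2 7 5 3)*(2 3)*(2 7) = [0, 1, 2, 3, 4, 7, 6, 5] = (5 7)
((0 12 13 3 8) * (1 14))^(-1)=(0 8 3 13 12)(1 14)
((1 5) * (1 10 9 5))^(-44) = (5 10 9)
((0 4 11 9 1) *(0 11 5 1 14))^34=(0 14 9 11 1 5 4)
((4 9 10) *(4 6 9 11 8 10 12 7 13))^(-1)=((4 11 8 10 6 9 12 7 13))^(-1)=(4 13 7 12 9 6 10 8 11)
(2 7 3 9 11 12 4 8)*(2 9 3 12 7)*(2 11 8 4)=(2 11 7 12)(8 9)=[0, 1, 11, 3, 4, 5, 6, 12, 9, 8, 10, 7, 2]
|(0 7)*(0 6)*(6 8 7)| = 2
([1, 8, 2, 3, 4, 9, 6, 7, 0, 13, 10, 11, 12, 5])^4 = (0 1 8)(5 9 13)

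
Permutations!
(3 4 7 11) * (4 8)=[0, 1, 2, 8, 7, 5, 6, 11, 4, 9, 10, 3]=(3 8 4 7 11)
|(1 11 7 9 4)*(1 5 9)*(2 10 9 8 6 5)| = 12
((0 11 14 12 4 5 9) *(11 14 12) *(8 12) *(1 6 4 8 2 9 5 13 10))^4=((0 14 11 2 9)(1 6 4 13 10)(8 12))^4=(0 9 2 11 14)(1 10 13 4 6)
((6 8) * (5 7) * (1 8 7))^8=(1 7 8 5 6)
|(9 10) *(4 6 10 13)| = |(4 6 10 9 13)| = 5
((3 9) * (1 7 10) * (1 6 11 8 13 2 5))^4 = ((1 7 10 6 11 8 13 2 5)(3 9))^4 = (1 11 5 6 2 10 13 7 8)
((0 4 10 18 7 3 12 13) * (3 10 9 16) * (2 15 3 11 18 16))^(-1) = ((0 4 9 2 15 3 12 13)(7 10 16 11 18))^(-1) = (0 13 12 3 15 2 9 4)(7 18 11 16 10)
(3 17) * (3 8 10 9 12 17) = (8 10 9 12 17) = [0, 1, 2, 3, 4, 5, 6, 7, 10, 12, 9, 11, 17, 13, 14, 15, 16, 8]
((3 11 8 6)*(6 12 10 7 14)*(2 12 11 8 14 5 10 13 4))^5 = ((2 12 13 4)(3 8 11 14 6)(5 10 7))^5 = (14)(2 12 13 4)(5 7 10)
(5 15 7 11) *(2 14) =(2 14)(5 15 7 11) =[0, 1, 14, 3, 4, 15, 6, 11, 8, 9, 10, 5, 12, 13, 2, 7]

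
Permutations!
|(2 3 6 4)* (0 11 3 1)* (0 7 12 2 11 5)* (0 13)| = 12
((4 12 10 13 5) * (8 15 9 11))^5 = (8 15 9 11)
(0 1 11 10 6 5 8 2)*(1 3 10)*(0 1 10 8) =(0 3 8 2 1 11 10 6 5) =[3, 11, 1, 8, 4, 0, 5, 7, 2, 9, 6, 10]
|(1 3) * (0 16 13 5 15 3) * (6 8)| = 14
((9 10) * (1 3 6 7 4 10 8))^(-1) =((1 3 6 7 4 10 9 8))^(-1) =(1 8 9 10 4 7 6 3)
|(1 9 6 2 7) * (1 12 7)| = |(1 9 6 2)(7 12)| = 4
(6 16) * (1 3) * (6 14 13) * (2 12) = (1 3)(2 12)(6 16 14 13) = [0, 3, 12, 1, 4, 5, 16, 7, 8, 9, 10, 11, 2, 6, 13, 15, 14]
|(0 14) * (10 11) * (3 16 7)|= |(0 14)(3 16 7)(10 11)|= 6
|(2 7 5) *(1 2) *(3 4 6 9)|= |(1 2 7 5)(3 4 6 9)|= 4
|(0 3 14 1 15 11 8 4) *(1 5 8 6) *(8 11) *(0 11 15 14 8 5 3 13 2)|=|(0 13 2)(1 14 3 8 4 11 6)(5 15)|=42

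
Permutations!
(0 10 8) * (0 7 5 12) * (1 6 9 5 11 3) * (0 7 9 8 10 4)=(0 4)(1 6 8 9 5 12 7 11 3)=[4, 6, 2, 1, 0, 12, 8, 11, 9, 5, 10, 3, 7]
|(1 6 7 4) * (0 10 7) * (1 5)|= |(0 10 7 4 5 1 6)|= 7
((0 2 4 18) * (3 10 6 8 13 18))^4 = (0 10 18 3 13 4 8 2 6)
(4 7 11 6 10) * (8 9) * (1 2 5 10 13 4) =(1 2 5 10)(4 7 11 6 13)(8 9) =[0, 2, 5, 3, 7, 10, 13, 11, 9, 8, 1, 6, 12, 4]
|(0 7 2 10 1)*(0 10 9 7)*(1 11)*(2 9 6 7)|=12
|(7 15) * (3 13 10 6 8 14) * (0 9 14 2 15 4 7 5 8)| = |(0 9 14 3 13 10 6)(2 15 5 8)(4 7)| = 28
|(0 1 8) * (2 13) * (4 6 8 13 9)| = 8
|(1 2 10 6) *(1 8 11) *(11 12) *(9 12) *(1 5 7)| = 10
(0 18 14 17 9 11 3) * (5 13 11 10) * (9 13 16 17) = (0 18 14 9 10 5 16 17 13 11 3) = [18, 1, 2, 0, 4, 16, 6, 7, 8, 10, 5, 3, 12, 11, 9, 15, 17, 13, 14]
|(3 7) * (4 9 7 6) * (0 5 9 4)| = 6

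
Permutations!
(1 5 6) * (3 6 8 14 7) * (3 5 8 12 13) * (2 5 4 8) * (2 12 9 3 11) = [0, 12, 5, 6, 8, 9, 1, 4, 14, 3, 10, 2, 13, 11, 7] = (1 12 13 11 2 5 9 3 6)(4 8 14 7)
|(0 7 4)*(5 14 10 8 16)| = |(0 7 4)(5 14 10 8 16)| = 15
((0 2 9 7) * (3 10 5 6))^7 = ((0 2 9 7)(3 10 5 6))^7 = (0 7 9 2)(3 6 5 10)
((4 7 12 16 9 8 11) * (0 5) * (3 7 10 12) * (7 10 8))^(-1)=(0 5)(3 7 9 16 12 10)(4 11 8)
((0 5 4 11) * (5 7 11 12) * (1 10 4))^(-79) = (0 11 7)(1 10 4 12 5)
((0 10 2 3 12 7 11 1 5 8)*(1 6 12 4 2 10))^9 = (0 1 5 8)(6 12 7 11)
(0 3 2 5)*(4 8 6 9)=(0 3 2 5)(4 8 6 9)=[3, 1, 5, 2, 8, 0, 9, 7, 6, 4]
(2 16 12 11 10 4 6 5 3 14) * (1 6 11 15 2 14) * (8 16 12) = (1 6 5 3)(2 12 15)(4 11 10)(8 16) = [0, 6, 12, 1, 11, 3, 5, 7, 16, 9, 4, 10, 15, 13, 14, 2, 8]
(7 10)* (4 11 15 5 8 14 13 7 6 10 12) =(4 11 15 5 8 14 13 7 12)(6 10) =[0, 1, 2, 3, 11, 8, 10, 12, 14, 9, 6, 15, 4, 7, 13, 5]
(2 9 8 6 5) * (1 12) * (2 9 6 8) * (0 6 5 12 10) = [6, 10, 5, 3, 4, 9, 12, 7, 8, 2, 0, 11, 1] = (0 6 12 1 10)(2 5 9)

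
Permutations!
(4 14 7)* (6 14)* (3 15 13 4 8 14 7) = (3 15 13 4 6 7 8 14) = [0, 1, 2, 15, 6, 5, 7, 8, 14, 9, 10, 11, 12, 4, 3, 13]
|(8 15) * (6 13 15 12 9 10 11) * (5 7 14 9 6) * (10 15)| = 11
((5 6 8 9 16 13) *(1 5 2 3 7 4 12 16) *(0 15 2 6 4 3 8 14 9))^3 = ((0 15 2 8)(1 5 4 12 16 13 6 14 9)(3 7))^3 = (0 8 2 15)(1 12 6)(3 7)(4 13 9)(5 16 14)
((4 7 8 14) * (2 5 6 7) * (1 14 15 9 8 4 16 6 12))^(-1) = (1 12 5 2 4 7 6 16 14)(8 9 15)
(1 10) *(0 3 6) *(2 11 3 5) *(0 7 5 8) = (0 8)(1 10)(2 11 3 6 7 5) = [8, 10, 11, 6, 4, 2, 7, 5, 0, 9, 1, 3]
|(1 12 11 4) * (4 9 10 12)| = 4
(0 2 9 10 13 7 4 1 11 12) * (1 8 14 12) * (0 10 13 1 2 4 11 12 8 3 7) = (0 4 3 7 11 2 9 13)(1 12 10)(8 14) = [4, 12, 9, 7, 3, 5, 6, 11, 14, 13, 1, 2, 10, 0, 8]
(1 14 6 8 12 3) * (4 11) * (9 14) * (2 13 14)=(1 9 2 13 14 6 8 12 3)(4 11)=[0, 9, 13, 1, 11, 5, 8, 7, 12, 2, 10, 4, 3, 14, 6]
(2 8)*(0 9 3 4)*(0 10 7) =(0 9 3 4 10 7)(2 8) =[9, 1, 8, 4, 10, 5, 6, 0, 2, 3, 7]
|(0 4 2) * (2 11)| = 4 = |(0 4 11 2)|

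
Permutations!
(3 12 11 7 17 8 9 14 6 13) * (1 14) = (1 14 6 13 3 12 11 7 17 8 9) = [0, 14, 2, 12, 4, 5, 13, 17, 9, 1, 10, 7, 11, 3, 6, 15, 16, 8]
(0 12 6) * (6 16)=[12, 1, 2, 3, 4, 5, 0, 7, 8, 9, 10, 11, 16, 13, 14, 15, 6]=(0 12 16 6)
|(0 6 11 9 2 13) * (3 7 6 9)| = |(0 9 2 13)(3 7 6 11)| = 4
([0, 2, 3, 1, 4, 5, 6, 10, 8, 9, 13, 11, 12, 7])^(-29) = [0, 2, 3, 1, 4, 5, 6, 10, 8, 9, 13, 11, 12, 7]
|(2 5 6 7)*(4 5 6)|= 6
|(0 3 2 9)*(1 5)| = 4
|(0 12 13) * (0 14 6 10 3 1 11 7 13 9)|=24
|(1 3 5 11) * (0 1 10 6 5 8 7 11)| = 9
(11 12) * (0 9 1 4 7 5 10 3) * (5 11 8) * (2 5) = (0 9 1 4 7 11 12 8 2 5 10 3) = [9, 4, 5, 0, 7, 10, 6, 11, 2, 1, 3, 12, 8]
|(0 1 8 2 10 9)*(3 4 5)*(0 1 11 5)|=5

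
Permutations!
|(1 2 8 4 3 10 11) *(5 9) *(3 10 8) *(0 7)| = 14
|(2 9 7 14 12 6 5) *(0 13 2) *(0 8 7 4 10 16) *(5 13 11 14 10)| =14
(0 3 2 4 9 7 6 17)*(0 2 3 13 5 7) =(0 13 5 7 6 17 2 4 9) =[13, 1, 4, 3, 9, 7, 17, 6, 8, 0, 10, 11, 12, 5, 14, 15, 16, 2]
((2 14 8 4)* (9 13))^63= (2 4 8 14)(9 13)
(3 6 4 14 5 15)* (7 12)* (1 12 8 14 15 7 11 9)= [0, 12, 2, 6, 15, 7, 4, 8, 14, 1, 10, 9, 11, 13, 5, 3]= (1 12 11 9)(3 6 4 15)(5 7 8 14)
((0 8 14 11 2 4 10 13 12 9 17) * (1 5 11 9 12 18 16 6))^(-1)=(0 17 9 14 8)(1 6 16 18 13 10 4 2 11 5)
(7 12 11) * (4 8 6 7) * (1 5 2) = [0, 5, 1, 3, 8, 2, 7, 12, 6, 9, 10, 4, 11] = (1 5 2)(4 8 6 7 12 11)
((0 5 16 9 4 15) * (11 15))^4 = ((0 5 16 9 4 11 15))^4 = (0 4 5 11 16 15 9)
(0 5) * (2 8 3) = (0 5)(2 8 3) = [5, 1, 8, 2, 4, 0, 6, 7, 3]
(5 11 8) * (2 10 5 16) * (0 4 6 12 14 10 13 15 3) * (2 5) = (0 4 6 12 14 10 2 13 15 3)(5 11 8 16) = [4, 1, 13, 0, 6, 11, 12, 7, 16, 9, 2, 8, 14, 15, 10, 3, 5]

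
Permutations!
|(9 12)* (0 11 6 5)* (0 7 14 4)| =|(0 11 6 5 7 14 4)(9 12)| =14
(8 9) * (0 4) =(0 4)(8 9) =[4, 1, 2, 3, 0, 5, 6, 7, 9, 8]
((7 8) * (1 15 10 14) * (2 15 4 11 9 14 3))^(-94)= ((1 4 11 9 14)(2 15 10 3)(7 8))^(-94)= (1 4 11 9 14)(2 10)(3 15)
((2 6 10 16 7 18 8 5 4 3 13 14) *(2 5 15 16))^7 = ((2 6 10)(3 13 14 5 4)(7 18 8 15 16))^7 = (2 6 10)(3 14 4 13 5)(7 8 16 18 15)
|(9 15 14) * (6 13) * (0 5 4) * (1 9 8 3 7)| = 42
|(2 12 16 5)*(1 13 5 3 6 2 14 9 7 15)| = 35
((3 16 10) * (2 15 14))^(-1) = ((2 15 14)(3 16 10))^(-1) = (2 14 15)(3 10 16)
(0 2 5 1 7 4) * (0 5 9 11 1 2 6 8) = (0 6 8)(1 7 4 5 2 9 11) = [6, 7, 9, 3, 5, 2, 8, 4, 0, 11, 10, 1]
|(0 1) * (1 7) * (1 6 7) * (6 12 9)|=|(0 1)(6 7 12 9)|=4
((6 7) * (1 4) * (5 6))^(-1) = (1 4)(5 7 6)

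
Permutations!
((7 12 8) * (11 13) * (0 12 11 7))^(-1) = (0 8 12)(7 13 11)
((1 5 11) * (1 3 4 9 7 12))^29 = ((1 5 11 3 4 9 7 12))^29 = (1 9 11 12 4 5 7 3)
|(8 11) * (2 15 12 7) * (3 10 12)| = |(2 15 3 10 12 7)(8 11)| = 6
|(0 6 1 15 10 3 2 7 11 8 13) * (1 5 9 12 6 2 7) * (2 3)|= 12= |(0 3 7 11 8 13)(1 15 10 2)(5 9 12 6)|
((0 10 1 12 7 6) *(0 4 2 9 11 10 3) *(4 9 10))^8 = ((0 3)(1 12 7 6 9 11 4 2 10))^8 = (1 10 2 4 11 9 6 7 12)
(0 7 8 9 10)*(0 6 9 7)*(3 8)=[0, 1, 2, 8, 4, 5, 9, 3, 7, 10, 6]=(3 8 7)(6 9 10)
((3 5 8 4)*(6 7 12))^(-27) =(12)(3 5 8 4)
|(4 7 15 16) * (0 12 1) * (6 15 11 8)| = |(0 12 1)(4 7 11 8 6 15 16)| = 21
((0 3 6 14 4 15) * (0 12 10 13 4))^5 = ((0 3 6 14)(4 15 12 10 13))^5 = (15)(0 3 6 14)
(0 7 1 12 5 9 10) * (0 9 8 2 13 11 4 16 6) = (0 7 1 12 5 8 2 13 11 4 16 6)(9 10) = [7, 12, 13, 3, 16, 8, 0, 1, 2, 10, 9, 4, 5, 11, 14, 15, 6]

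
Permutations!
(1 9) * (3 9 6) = [0, 6, 2, 9, 4, 5, 3, 7, 8, 1] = (1 6 3 9)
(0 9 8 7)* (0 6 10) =(0 9 8 7 6 10) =[9, 1, 2, 3, 4, 5, 10, 6, 7, 8, 0]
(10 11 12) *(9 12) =(9 12 10 11) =[0, 1, 2, 3, 4, 5, 6, 7, 8, 12, 11, 9, 10]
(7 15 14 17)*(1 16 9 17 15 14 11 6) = (1 16 9 17 7 14 15 11 6) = [0, 16, 2, 3, 4, 5, 1, 14, 8, 17, 10, 6, 12, 13, 15, 11, 9, 7]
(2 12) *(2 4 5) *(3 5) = (2 12 4 3 5) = [0, 1, 12, 5, 3, 2, 6, 7, 8, 9, 10, 11, 4]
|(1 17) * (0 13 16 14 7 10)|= 6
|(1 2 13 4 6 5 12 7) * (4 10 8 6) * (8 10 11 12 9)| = 12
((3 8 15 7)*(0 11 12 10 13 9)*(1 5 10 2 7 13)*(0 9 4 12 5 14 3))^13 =((0 11 5 10 1 14 3 8 15 13 4 12 2 7))^13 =(0 7 2 12 4 13 15 8 3 14 1 10 5 11)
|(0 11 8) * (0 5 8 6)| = 6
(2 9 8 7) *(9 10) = (2 10 9 8 7) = [0, 1, 10, 3, 4, 5, 6, 2, 7, 8, 9]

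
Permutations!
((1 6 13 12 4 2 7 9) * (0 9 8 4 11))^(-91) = ((0 9 1 6 13 12 11)(2 7 8 4))^(-91) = (13)(2 7 8 4)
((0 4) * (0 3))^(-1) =((0 4 3))^(-1) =(0 3 4)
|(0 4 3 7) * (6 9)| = 4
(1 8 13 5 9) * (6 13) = (1 8 6 13 5 9) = [0, 8, 2, 3, 4, 9, 13, 7, 6, 1, 10, 11, 12, 5]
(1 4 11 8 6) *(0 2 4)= [2, 0, 4, 3, 11, 5, 1, 7, 6, 9, 10, 8]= (0 2 4 11 8 6 1)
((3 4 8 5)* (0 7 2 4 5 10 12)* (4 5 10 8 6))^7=((0 7 2 5 3 10 12)(4 6))^7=(12)(4 6)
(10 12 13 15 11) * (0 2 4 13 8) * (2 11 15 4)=[11, 1, 2, 3, 13, 5, 6, 7, 0, 9, 12, 10, 8, 4, 14, 15]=(15)(0 11 10 12 8)(4 13)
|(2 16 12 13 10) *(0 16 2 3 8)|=7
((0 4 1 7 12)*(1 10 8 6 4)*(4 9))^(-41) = ((0 1 7 12)(4 10 8 6 9))^(-41) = (0 12 7 1)(4 9 6 8 10)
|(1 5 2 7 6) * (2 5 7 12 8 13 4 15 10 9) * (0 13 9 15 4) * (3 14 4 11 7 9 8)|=|(0 13)(1 9 2 12 3 14 4 11 7 6)(10 15)|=10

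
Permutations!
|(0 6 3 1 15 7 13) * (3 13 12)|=|(0 6 13)(1 15 7 12 3)|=15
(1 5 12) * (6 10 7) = (1 5 12)(6 10 7) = [0, 5, 2, 3, 4, 12, 10, 6, 8, 9, 7, 11, 1]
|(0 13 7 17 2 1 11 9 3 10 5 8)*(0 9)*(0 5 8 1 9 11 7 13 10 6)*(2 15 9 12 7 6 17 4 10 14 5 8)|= 20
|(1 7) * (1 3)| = 3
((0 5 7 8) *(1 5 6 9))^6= (0 8 7 5 1 9 6)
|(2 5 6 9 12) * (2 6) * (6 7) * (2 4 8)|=4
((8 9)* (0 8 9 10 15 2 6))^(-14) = (0 2 10)(6 15 8)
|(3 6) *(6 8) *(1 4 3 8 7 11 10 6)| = 8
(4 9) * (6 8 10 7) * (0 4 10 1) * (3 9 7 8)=[4, 0, 2, 9, 7, 5, 3, 6, 1, 10, 8]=(0 4 7 6 3 9 10 8 1)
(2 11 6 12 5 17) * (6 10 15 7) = (2 11 10 15 7 6 12 5 17) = [0, 1, 11, 3, 4, 17, 12, 6, 8, 9, 15, 10, 5, 13, 14, 7, 16, 2]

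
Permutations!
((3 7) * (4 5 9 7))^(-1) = (3 7 9 5 4)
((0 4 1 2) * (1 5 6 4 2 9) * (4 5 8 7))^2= ((0 2)(1 9)(4 8 7)(5 6))^2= (9)(4 7 8)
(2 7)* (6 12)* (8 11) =(2 7)(6 12)(8 11) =[0, 1, 7, 3, 4, 5, 12, 2, 11, 9, 10, 8, 6]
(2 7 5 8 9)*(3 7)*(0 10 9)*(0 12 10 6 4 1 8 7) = [6, 8, 3, 0, 1, 7, 4, 5, 12, 2, 9, 11, 10] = (0 6 4 1 8 12 10 9 2 3)(5 7)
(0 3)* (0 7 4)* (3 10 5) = (0 10 5 3 7 4) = [10, 1, 2, 7, 0, 3, 6, 4, 8, 9, 5]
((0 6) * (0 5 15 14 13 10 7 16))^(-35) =(0 6 5 15 14 13 10 7 16)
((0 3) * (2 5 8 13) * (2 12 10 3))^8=((0 2 5 8 13 12 10 3))^8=(13)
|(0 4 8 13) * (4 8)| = 3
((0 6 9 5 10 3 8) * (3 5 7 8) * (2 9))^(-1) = ((0 6 2 9 7 8)(5 10))^(-1) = (0 8 7 9 2 6)(5 10)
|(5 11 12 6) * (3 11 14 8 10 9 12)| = 14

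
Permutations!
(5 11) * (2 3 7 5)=(2 3 7 5 11)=[0, 1, 3, 7, 4, 11, 6, 5, 8, 9, 10, 2]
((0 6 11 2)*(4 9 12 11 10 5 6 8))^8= ((0 8 4 9 12 11 2)(5 6 10))^8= (0 8 4 9 12 11 2)(5 10 6)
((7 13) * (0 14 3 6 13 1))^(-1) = ((0 14 3 6 13 7 1))^(-1) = (0 1 7 13 6 3 14)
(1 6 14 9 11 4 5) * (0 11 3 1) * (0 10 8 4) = (0 11)(1 6 14 9 3)(4 5 10 8) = [11, 6, 2, 1, 5, 10, 14, 7, 4, 3, 8, 0, 12, 13, 9]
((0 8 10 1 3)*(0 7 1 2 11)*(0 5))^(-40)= ((0 8 10 2 11 5)(1 3 7))^(-40)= (0 10 11)(1 7 3)(2 5 8)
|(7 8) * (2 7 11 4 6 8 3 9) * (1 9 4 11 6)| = 6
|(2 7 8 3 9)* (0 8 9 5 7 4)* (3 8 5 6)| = 6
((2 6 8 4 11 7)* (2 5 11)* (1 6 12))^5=(1 12 2 4 8 6)(5 7 11)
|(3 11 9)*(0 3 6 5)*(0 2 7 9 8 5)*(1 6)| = 10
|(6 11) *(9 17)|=|(6 11)(9 17)|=2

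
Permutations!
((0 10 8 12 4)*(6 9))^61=((0 10 8 12 4)(6 9))^61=(0 10 8 12 4)(6 9)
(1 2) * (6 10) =(1 2)(6 10) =[0, 2, 1, 3, 4, 5, 10, 7, 8, 9, 6]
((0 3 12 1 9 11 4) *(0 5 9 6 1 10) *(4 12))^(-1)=(0 10 12 11 9 5 4 3)(1 6)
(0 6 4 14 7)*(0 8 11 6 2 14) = [2, 1, 14, 3, 0, 5, 4, 8, 11, 9, 10, 6, 12, 13, 7] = (0 2 14 7 8 11 6 4)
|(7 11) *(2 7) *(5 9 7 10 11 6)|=12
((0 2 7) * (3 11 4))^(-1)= ((0 2 7)(3 11 4))^(-1)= (0 7 2)(3 4 11)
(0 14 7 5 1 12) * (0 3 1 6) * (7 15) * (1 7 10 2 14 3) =[3, 12, 14, 7, 4, 6, 0, 5, 8, 9, 2, 11, 1, 13, 15, 10] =(0 3 7 5 6)(1 12)(2 14 15 10)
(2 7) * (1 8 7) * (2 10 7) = (1 8 2)(7 10) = [0, 8, 1, 3, 4, 5, 6, 10, 2, 9, 7]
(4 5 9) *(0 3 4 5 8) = [3, 1, 2, 4, 8, 9, 6, 7, 0, 5] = (0 3 4 8)(5 9)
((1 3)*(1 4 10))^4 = (10)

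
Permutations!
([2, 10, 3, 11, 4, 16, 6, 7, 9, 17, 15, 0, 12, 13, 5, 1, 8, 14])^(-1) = [11, 15, 0, 2, 4, 14, 6, 7, 16, 8, 1, 3, 12, 13, 17, 10, 5, 9]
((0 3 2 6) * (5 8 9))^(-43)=(0 3 2 6)(5 9 8)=((0 3 2 6)(5 8 9))^(-43)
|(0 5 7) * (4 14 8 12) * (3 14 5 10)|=9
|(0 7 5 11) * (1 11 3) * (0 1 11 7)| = |(1 7 5 3 11)| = 5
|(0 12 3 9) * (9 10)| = |(0 12 3 10 9)| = 5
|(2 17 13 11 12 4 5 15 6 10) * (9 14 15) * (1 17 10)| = 22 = |(1 17 13 11 12 4 5 9 14 15 6)(2 10)|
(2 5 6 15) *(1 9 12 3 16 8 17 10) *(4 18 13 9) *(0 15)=[15, 4, 5, 16, 18, 6, 0, 7, 17, 12, 1, 11, 3, 9, 14, 2, 8, 10, 13]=(0 15 2 5 6)(1 4 18 13 9 12 3 16 8 17 10)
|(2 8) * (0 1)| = 2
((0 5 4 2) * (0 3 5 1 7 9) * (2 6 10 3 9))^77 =(0 7 9 1 2)(3 4 10 5 6)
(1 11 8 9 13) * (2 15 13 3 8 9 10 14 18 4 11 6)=(1 6 2 15 13)(3 8 10 14 18 4 11 9)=[0, 6, 15, 8, 11, 5, 2, 7, 10, 3, 14, 9, 12, 1, 18, 13, 16, 17, 4]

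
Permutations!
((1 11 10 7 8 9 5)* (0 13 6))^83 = (0 6 13)(1 5 9 8 7 10 11)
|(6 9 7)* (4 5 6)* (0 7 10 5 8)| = |(0 7 4 8)(5 6 9 10)| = 4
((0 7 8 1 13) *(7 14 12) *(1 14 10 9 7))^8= ((0 10 9 7 8 14 12 1 13))^8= (0 13 1 12 14 8 7 9 10)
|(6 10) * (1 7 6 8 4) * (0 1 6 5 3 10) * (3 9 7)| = |(0 1 3 10 8 4 6)(5 9 7)| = 21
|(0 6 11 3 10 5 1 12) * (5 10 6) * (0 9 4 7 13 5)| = 21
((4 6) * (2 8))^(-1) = (2 8)(4 6)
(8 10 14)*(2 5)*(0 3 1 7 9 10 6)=(0 3 1 7 9 10 14 8 6)(2 5)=[3, 7, 5, 1, 4, 2, 0, 9, 6, 10, 14, 11, 12, 13, 8]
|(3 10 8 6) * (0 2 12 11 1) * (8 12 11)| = |(0 2 11 1)(3 10 12 8 6)| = 20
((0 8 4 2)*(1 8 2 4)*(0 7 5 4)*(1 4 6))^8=((0 2 7 5 6 1 8 4))^8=(8)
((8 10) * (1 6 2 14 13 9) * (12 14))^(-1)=(1 9 13 14 12 2 6)(8 10)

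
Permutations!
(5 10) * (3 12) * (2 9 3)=(2 9 3 12)(5 10)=[0, 1, 9, 12, 4, 10, 6, 7, 8, 3, 5, 11, 2]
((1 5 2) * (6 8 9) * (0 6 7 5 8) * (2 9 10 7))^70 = ((0 6)(1 8 10 7 5 9 2))^70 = (10)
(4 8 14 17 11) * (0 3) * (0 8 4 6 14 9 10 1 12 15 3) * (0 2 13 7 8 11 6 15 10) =(0 2 13 7 8 9)(1 12 10)(3 11 15)(6 14 17) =[2, 12, 13, 11, 4, 5, 14, 8, 9, 0, 1, 15, 10, 7, 17, 3, 16, 6]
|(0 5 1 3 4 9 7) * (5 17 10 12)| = |(0 17 10 12 5 1 3 4 9 7)| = 10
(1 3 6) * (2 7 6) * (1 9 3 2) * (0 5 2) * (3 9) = [5, 0, 7, 1, 4, 2, 3, 6, 8, 9] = (9)(0 5 2 7 6 3 1)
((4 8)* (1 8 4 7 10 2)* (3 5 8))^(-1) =(1 2 10 7 8 5 3) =((1 3 5 8 7 10 2))^(-1)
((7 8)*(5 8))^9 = ((5 8 7))^9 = (8)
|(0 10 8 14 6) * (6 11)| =|(0 10 8 14 11 6)| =6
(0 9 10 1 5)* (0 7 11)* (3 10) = (0 9 3 10 1 5 7 11) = [9, 5, 2, 10, 4, 7, 6, 11, 8, 3, 1, 0]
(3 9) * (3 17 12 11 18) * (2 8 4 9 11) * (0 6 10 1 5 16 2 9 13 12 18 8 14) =[6, 5, 14, 11, 13, 16, 10, 7, 4, 17, 1, 8, 9, 12, 0, 15, 2, 18, 3] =(0 6 10 1 5 16 2 14)(3 11 8 4 13 12 9 17 18)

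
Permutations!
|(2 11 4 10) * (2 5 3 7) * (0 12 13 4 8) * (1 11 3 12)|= 60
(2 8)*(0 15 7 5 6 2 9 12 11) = [15, 1, 8, 3, 4, 6, 2, 5, 9, 12, 10, 0, 11, 13, 14, 7] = (0 15 7 5 6 2 8 9 12 11)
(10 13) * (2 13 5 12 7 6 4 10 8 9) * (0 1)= (0 1)(2 13 8 9)(4 10 5 12 7 6)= [1, 0, 13, 3, 10, 12, 4, 6, 9, 2, 5, 11, 7, 8]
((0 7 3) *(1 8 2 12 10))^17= ((0 7 3)(1 8 2 12 10))^17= (0 3 7)(1 2 10 8 12)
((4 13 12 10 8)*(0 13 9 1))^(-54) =(0 12 8 9)(1 13 10 4)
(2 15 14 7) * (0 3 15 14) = [3, 1, 14, 15, 4, 5, 6, 2, 8, 9, 10, 11, 12, 13, 7, 0] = (0 3 15)(2 14 7)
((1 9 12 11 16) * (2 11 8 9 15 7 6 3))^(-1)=(1 16 11 2 3 6 7 15)(8 12 9)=((1 15 7 6 3 2 11 16)(8 9 12))^(-1)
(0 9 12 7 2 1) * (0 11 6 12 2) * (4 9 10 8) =(0 10 8 4 9 2 1 11 6 12 7) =[10, 11, 1, 3, 9, 5, 12, 0, 4, 2, 8, 6, 7]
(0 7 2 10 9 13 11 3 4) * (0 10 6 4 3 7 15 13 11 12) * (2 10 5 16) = [15, 1, 6, 3, 5, 16, 4, 10, 8, 11, 9, 7, 0, 12, 14, 13, 2] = (0 15 13 12)(2 6 4 5 16)(7 10 9 11)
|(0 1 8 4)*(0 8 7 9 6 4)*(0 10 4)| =|(0 1 7 9 6)(4 8 10)| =15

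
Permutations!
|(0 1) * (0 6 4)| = |(0 1 6 4)| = 4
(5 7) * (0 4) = (0 4)(5 7) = [4, 1, 2, 3, 0, 7, 6, 5]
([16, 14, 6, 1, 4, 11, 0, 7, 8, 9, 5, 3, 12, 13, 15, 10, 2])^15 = [6, 14, 16, 1, 4, 11, 2, 7, 8, 9, 5, 3, 12, 13, 15, 10, 0]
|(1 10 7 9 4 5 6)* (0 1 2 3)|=|(0 1 10 7 9 4 5 6 2 3)|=10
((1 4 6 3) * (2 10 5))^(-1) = ((1 4 6 3)(2 10 5))^(-1) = (1 3 6 4)(2 5 10)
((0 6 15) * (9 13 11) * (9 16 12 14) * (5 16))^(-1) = (0 15 6)(5 11 13 9 14 12 16)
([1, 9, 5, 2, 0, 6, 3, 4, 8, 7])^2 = [9, 7, 6, 5, 1, 3, 2, 0, 8, 4]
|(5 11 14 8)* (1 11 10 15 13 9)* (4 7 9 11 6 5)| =12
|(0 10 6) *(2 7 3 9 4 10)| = 8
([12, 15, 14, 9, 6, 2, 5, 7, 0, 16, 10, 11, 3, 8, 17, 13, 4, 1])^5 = (0 4 17)(1 12 6)(2 13 9)(3 5 15)(8 16 14)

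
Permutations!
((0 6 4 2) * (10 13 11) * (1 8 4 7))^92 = ((0 6 7 1 8 4 2)(10 13 11))^92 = (0 6 7 1 8 4 2)(10 11 13)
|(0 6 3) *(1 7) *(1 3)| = |(0 6 1 7 3)| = 5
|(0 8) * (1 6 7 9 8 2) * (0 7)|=|(0 2 1 6)(7 9 8)|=12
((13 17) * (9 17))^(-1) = ((9 17 13))^(-1) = (9 13 17)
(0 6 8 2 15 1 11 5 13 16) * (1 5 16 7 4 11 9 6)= (0 1 9 6 8 2 15 5 13 7 4 11 16)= [1, 9, 15, 3, 11, 13, 8, 4, 2, 6, 10, 16, 12, 7, 14, 5, 0]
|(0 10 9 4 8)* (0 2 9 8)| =|(0 10 8 2 9 4)| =6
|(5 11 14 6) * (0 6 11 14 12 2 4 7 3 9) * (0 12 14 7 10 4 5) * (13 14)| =|(0 6)(2 5 7 3 9 12)(4 10)(11 13 14)| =6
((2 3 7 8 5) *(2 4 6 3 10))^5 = (2 10)(3 6 4 5 8 7)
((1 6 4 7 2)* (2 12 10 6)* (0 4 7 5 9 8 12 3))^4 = ((0 4 5 9 8 12 10 6 7 3)(1 2))^4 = (0 8 7 5 10)(3 9 6 4 12)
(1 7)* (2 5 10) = (1 7)(2 5 10) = [0, 7, 5, 3, 4, 10, 6, 1, 8, 9, 2]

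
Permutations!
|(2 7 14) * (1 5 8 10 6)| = 15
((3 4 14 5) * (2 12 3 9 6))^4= ((2 12 3 4 14 5 9 6))^4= (2 14)(3 9)(4 6)(5 12)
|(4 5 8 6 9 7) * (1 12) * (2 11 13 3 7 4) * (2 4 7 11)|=|(1 12)(3 11 13)(4 5 8 6 9 7)|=6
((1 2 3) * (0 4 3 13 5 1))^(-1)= (0 3 4)(1 5 13 2)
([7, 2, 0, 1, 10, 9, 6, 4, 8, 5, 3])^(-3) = [3, 4, 10, 7, 2, 9, 6, 1, 8, 5, 0]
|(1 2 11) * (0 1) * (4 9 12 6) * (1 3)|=20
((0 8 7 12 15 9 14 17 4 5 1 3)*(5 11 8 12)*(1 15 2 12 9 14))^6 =((0 9 1 3)(2 12)(4 11 8 7 5 15 14 17))^6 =(0 1)(3 9)(4 14 5 8)(7 11 17 15)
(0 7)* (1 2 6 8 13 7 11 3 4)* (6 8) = (0 11 3 4 1 2 8 13 7) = [11, 2, 8, 4, 1, 5, 6, 0, 13, 9, 10, 3, 12, 7]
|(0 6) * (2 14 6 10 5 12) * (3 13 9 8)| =28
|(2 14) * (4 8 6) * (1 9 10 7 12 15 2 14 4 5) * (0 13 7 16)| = 14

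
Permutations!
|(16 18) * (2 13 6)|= |(2 13 6)(16 18)|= 6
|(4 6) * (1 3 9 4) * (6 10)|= |(1 3 9 4 10 6)|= 6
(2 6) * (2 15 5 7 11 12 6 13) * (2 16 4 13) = (4 13 16)(5 7 11 12 6 15) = [0, 1, 2, 3, 13, 7, 15, 11, 8, 9, 10, 12, 6, 16, 14, 5, 4]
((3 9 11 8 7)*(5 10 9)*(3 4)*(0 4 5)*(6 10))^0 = ((0 4 3)(5 6 10 9 11 8 7))^0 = (11)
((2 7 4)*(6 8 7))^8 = (2 7 6 4 8)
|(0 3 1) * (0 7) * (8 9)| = 4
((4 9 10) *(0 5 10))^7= ((0 5 10 4 9))^7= (0 10 9 5 4)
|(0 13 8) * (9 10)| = |(0 13 8)(9 10)| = 6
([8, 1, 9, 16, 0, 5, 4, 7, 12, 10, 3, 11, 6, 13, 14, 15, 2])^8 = [6, 1, 3, 9, 12, 5, 8, 7, 4, 16, 2, 11, 0, 13, 14, 15, 10]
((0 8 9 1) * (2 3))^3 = (0 1 9 8)(2 3)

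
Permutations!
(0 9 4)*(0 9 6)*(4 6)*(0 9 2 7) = (0 4 2 7)(6 9) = [4, 1, 7, 3, 2, 5, 9, 0, 8, 6]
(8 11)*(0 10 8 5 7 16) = (0 10 8 11 5 7 16) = [10, 1, 2, 3, 4, 7, 6, 16, 11, 9, 8, 5, 12, 13, 14, 15, 0]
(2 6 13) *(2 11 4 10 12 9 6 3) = (2 3)(4 10 12 9 6 13 11) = [0, 1, 3, 2, 10, 5, 13, 7, 8, 6, 12, 4, 9, 11]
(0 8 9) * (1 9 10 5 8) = (0 1 9)(5 8 10) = [1, 9, 2, 3, 4, 8, 6, 7, 10, 0, 5]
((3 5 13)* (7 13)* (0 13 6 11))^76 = ((0 13 3 5 7 6 11))^76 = (0 11 6 7 5 3 13)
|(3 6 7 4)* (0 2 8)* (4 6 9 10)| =|(0 2 8)(3 9 10 4)(6 7)| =12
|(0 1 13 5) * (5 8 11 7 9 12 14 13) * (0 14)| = |(0 1 5 14 13 8 11 7 9 12)| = 10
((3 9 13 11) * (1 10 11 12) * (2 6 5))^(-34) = (1 10 11 3 9 13 12)(2 5 6)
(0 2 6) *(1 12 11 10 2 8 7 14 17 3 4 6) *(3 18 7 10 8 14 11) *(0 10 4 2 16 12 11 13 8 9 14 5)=(0 5)(1 11 9 14 17 18 7 13 8 4 6 10 16 12 3 2)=[5, 11, 1, 2, 6, 0, 10, 13, 4, 14, 16, 9, 3, 8, 17, 15, 12, 18, 7]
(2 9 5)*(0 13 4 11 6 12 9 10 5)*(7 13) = (0 7 13 4 11 6 12 9)(2 10 5) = [7, 1, 10, 3, 11, 2, 12, 13, 8, 0, 5, 6, 9, 4]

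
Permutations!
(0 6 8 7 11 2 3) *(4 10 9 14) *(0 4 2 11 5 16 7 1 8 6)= (1 8)(2 3 4 10 9 14)(5 16 7)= [0, 8, 3, 4, 10, 16, 6, 5, 1, 14, 9, 11, 12, 13, 2, 15, 7]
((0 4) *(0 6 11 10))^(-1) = ((0 4 6 11 10))^(-1) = (0 10 11 6 4)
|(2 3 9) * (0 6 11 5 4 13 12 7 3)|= |(0 6 11 5 4 13 12 7 3 9 2)|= 11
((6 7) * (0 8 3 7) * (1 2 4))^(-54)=(0 8 3 7 6)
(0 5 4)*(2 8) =[5, 1, 8, 3, 0, 4, 6, 7, 2] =(0 5 4)(2 8)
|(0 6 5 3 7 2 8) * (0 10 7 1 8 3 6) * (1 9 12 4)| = |(1 8 10 7 2 3 9 12 4)(5 6)| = 18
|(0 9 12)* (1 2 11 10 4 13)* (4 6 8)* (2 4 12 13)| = 11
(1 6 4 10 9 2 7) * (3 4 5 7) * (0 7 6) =(0 7 1)(2 3 4 10 9)(5 6) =[7, 0, 3, 4, 10, 6, 5, 1, 8, 2, 9]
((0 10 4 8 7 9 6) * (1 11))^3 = (0 8 6 4 9 10 7)(1 11)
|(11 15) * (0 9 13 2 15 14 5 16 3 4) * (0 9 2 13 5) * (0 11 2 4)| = 6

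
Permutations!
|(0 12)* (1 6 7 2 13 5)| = |(0 12)(1 6 7 2 13 5)| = 6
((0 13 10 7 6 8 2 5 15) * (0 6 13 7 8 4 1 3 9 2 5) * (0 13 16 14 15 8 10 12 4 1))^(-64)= (0 7 16 14 15 6 1 3 9 2 13 12 4)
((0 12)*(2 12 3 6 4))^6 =(12) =((0 3 6 4 2 12))^6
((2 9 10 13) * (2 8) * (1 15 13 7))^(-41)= ((1 15 13 8 2 9 10 7))^(-41)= (1 7 10 9 2 8 13 15)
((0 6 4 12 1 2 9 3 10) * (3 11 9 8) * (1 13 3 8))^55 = (0 10 3 13 12 4 6)(1 2)(9 11)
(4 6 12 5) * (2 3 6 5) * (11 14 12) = [0, 1, 3, 6, 5, 4, 11, 7, 8, 9, 10, 14, 2, 13, 12] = (2 3 6 11 14 12)(4 5)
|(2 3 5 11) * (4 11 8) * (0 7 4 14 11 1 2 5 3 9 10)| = 28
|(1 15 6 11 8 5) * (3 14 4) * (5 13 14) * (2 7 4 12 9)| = 14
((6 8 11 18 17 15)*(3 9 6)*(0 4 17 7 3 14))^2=(0 17 14 4 15)(3 6 11 7 9 8 18)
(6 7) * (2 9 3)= (2 9 3)(6 7)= [0, 1, 9, 2, 4, 5, 7, 6, 8, 3]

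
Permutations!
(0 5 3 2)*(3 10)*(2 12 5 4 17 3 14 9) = (0 4 17 3 12 5 10 14 9 2) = [4, 1, 0, 12, 17, 10, 6, 7, 8, 2, 14, 11, 5, 13, 9, 15, 16, 3]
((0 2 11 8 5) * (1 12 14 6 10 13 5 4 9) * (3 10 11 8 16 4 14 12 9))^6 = ((0 2 8 14 6 11 16 4 3 10 13 5)(1 9))^6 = (0 16)(2 4)(3 8)(5 11)(6 13)(10 14)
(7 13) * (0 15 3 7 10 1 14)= (0 15 3 7 13 10 1 14)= [15, 14, 2, 7, 4, 5, 6, 13, 8, 9, 1, 11, 12, 10, 0, 3]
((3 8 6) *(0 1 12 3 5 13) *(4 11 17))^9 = ((0 1 12 3 8 6 5 13)(4 11 17))^9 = (17)(0 1 12 3 8 6 5 13)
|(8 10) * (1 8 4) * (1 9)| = 5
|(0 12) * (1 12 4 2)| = 5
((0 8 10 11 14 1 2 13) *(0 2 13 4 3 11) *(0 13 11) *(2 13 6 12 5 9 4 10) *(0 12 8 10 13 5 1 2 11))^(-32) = (0 4 2 6 12 5 11)(1 9 14 10 3 13 8)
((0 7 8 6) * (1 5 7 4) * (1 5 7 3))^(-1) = ((0 4 5 3 1 7 8 6))^(-1) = (0 6 8 7 1 3 5 4)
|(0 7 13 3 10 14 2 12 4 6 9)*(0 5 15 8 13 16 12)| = |(0 7 16 12 4 6 9 5 15 8 13 3 10 14 2)| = 15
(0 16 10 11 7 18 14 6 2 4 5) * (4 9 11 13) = (0 16 10 13 4 5)(2 9 11 7 18 14 6) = [16, 1, 9, 3, 5, 0, 2, 18, 8, 11, 13, 7, 12, 4, 6, 15, 10, 17, 14]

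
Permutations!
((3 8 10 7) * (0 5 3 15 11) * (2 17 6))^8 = ((0 5 3 8 10 7 15 11)(2 17 6))^8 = (2 6 17)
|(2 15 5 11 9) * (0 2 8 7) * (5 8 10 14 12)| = 30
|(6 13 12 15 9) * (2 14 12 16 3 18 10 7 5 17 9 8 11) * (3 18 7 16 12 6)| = |(2 14 6 13 12 15 8 11)(3 7 5 17 9)(10 16 18)| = 120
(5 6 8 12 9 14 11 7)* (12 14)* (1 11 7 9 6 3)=(1 11 9 12 6 8 14 7 5 3)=[0, 11, 2, 1, 4, 3, 8, 5, 14, 12, 10, 9, 6, 13, 7]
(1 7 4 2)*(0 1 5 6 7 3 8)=(0 1 3 8)(2 5 6 7 4)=[1, 3, 5, 8, 2, 6, 7, 4, 0]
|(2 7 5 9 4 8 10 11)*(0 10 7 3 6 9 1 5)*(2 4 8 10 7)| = 30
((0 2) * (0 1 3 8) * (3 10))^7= ((0 2 1 10 3 8))^7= (0 2 1 10 3 8)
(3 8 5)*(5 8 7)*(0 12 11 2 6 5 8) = [12, 1, 6, 7, 4, 3, 5, 8, 0, 9, 10, 2, 11] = (0 12 11 2 6 5 3 7 8)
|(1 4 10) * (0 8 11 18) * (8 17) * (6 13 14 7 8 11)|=|(0 17 11 18)(1 4 10)(6 13 14 7 8)|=60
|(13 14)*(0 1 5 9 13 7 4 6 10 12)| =11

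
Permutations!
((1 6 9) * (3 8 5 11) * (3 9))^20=(1 9 11 5 8 3 6)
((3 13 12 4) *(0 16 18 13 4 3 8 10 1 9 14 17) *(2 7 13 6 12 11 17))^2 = ((0 16 18 6 12 3 4 8 10 1 9 14 2 7 13 11 17))^2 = (0 18 12 4 10 9 2 13 17 16 6 3 8 1 14 7 11)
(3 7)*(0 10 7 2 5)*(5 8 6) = [10, 1, 8, 2, 4, 0, 5, 3, 6, 9, 7] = (0 10 7 3 2 8 6 5)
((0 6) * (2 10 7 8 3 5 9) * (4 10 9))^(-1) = ((0 6)(2 9)(3 5 4 10 7 8))^(-1) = (0 6)(2 9)(3 8 7 10 4 5)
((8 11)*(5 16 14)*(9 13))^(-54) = ((5 16 14)(8 11)(9 13))^(-54) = (16)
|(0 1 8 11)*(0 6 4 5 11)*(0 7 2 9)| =|(0 1 8 7 2 9)(4 5 11 6)| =12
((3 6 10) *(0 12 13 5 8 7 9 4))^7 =((0 12 13 5 8 7 9 4)(3 6 10))^7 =(0 4 9 7 8 5 13 12)(3 6 10)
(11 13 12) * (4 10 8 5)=(4 10 8 5)(11 13 12)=[0, 1, 2, 3, 10, 4, 6, 7, 5, 9, 8, 13, 11, 12]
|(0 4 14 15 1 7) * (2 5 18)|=6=|(0 4 14 15 1 7)(2 5 18)|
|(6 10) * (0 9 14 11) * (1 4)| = |(0 9 14 11)(1 4)(6 10)| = 4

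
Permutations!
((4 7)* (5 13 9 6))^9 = ((4 7)(5 13 9 6))^9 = (4 7)(5 13 9 6)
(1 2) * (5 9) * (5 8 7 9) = (1 2)(7 9 8) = [0, 2, 1, 3, 4, 5, 6, 9, 7, 8]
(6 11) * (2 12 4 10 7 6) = (2 12 4 10 7 6 11) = [0, 1, 12, 3, 10, 5, 11, 6, 8, 9, 7, 2, 4]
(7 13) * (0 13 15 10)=[13, 1, 2, 3, 4, 5, 6, 15, 8, 9, 0, 11, 12, 7, 14, 10]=(0 13 7 15 10)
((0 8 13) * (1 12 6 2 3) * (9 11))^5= (0 13 8)(9 11)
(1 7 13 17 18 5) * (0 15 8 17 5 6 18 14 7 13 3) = (0 15 8 17 14 7 3)(1 13 5)(6 18) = [15, 13, 2, 0, 4, 1, 18, 3, 17, 9, 10, 11, 12, 5, 7, 8, 16, 14, 6]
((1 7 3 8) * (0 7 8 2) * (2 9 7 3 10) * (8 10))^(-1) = (0 2 10 1 8 7 9 3)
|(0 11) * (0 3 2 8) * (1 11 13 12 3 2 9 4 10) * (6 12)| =|(0 13 6 12 3 9 4 10 1 11 2 8)| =12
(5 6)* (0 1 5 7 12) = (0 1 5 6 7 12) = [1, 5, 2, 3, 4, 6, 7, 12, 8, 9, 10, 11, 0]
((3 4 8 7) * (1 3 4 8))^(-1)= ((1 3 8 7 4))^(-1)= (1 4 7 8 3)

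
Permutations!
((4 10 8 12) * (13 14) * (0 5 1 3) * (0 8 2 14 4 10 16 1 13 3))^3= ((0 5 13 4 16 1)(2 14 3 8 12 10))^3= (0 4)(1 13)(2 8)(3 10)(5 16)(12 14)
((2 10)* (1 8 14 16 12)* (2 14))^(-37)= ((1 8 2 10 14 16 12))^(-37)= (1 16 10 8 12 14 2)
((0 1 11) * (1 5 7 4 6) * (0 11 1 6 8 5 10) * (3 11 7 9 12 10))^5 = (0 8)(3 5)(4 10)(7 12)(9 11)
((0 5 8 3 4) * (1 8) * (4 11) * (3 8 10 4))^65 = (3 11)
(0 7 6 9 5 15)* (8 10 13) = (0 7 6 9 5 15)(8 10 13) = [7, 1, 2, 3, 4, 15, 9, 6, 10, 5, 13, 11, 12, 8, 14, 0]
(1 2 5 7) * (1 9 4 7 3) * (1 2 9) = (1 9 4 7)(2 5 3) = [0, 9, 5, 2, 7, 3, 6, 1, 8, 4]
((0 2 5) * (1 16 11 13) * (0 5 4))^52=(16)(0 2 4)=((0 2 4)(1 16 11 13))^52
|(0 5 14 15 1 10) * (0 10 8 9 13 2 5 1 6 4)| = |(0 1 8 9 13 2 5 14 15 6 4)| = 11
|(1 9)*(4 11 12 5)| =|(1 9)(4 11 12 5)| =4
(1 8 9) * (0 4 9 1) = (0 4 9)(1 8) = [4, 8, 2, 3, 9, 5, 6, 7, 1, 0]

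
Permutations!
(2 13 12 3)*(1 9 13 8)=(1 9 13 12 3 2 8)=[0, 9, 8, 2, 4, 5, 6, 7, 1, 13, 10, 11, 3, 12]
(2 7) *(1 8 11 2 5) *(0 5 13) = [5, 8, 7, 3, 4, 1, 6, 13, 11, 9, 10, 2, 12, 0] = (0 5 1 8 11 2 7 13)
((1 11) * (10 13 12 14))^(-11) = (1 11)(10 13 12 14)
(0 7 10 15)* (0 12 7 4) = [4, 1, 2, 3, 0, 5, 6, 10, 8, 9, 15, 11, 7, 13, 14, 12] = (0 4)(7 10 15 12)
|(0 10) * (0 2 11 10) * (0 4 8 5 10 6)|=8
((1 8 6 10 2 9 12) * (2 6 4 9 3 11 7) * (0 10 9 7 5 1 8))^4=(0 12 2 1 9 7 5 6 4 11 10 8 3)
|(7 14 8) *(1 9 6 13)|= 12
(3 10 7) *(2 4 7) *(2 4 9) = (2 9)(3 10 4 7) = [0, 1, 9, 10, 7, 5, 6, 3, 8, 2, 4]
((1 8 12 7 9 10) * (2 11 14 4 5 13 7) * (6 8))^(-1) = (1 10 9 7 13 5 4 14 11 2 12 8 6) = ((1 6 8 12 2 11 14 4 5 13 7 9 10))^(-1)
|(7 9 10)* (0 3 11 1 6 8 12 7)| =|(0 3 11 1 6 8 12 7 9 10)| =10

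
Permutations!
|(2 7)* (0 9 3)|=|(0 9 3)(2 7)|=6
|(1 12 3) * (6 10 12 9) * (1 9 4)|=10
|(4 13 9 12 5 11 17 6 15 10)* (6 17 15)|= 8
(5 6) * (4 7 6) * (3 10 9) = [0, 1, 2, 10, 7, 4, 5, 6, 8, 3, 9] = (3 10 9)(4 7 6 5)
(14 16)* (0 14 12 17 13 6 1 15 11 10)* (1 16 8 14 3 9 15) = (0 3 9 15 11 10)(6 16 12 17 13)(8 14) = [3, 1, 2, 9, 4, 5, 16, 7, 14, 15, 0, 10, 17, 6, 8, 11, 12, 13]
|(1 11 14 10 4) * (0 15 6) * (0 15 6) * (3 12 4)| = |(0 6 15)(1 11 14 10 3 12 4)| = 21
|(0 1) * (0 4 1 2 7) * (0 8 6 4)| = |(0 2 7 8 6 4 1)| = 7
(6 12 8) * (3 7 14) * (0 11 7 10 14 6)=[11, 1, 2, 10, 4, 5, 12, 6, 0, 9, 14, 7, 8, 13, 3]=(0 11 7 6 12 8)(3 10 14)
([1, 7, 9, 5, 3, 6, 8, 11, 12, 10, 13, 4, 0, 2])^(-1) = [12, 0, 13, 4, 11, 3, 5, 1, 6, 2, 9, 7, 8, 10]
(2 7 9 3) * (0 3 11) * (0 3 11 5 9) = (0 11 3 2 7)(5 9) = [11, 1, 7, 2, 4, 9, 6, 0, 8, 5, 10, 3]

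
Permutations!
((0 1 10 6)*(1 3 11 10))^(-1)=(0 6 10 11 3)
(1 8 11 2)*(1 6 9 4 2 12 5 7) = [0, 8, 6, 3, 2, 7, 9, 1, 11, 4, 10, 12, 5] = (1 8 11 12 5 7)(2 6 9 4)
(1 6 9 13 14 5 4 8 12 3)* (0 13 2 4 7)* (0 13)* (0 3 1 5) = [3, 6, 4, 5, 8, 7, 9, 13, 12, 2, 10, 11, 1, 14, 0] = (0 3 5 7 13 14)(1 6 9 2 4 8 12)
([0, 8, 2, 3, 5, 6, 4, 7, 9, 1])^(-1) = [0, 9, 2, 3, 6, 4, 5, 7, 1, 8]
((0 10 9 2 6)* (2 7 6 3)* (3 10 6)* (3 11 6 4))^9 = (11)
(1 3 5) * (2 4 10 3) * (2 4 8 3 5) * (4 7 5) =(1 7 5)(2 8 3)(4 10) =[0, 7, 8, 2, 10, 1, 6, 5, 3, 9, 4]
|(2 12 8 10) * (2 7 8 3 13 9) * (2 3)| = 6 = |(2 12)(3 13 9)(7 8 10)|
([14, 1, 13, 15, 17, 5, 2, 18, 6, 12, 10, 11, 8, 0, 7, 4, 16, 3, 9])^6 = (0 8 7 2 9)(3 4)(6 18 13 12 14)(15 17)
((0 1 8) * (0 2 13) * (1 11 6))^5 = (0 2 1 11 13 8 6)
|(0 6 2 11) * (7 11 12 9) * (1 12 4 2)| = |(0 6 1 12 9 7 11)(2 4)| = 14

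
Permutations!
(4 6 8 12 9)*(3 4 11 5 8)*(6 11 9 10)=(3 4 11 5 8 12 10 6)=[0, 1, 2, 4, 11, 8, 3, 7, 12, 9, 6, 5, 10]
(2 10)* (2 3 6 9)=[0, 1, 10, 6, 4, 5, 9, 7, 8, 2, 3]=(2 10 3 6 9)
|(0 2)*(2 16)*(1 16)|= 4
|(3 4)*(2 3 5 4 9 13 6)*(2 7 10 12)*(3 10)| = 30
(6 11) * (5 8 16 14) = (5 8 16 14)(6 11) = [0, 1, 2, 3, 4, 8, 11, 7, 16, 9, 10, 6, 12, 13, 5, 15, 14]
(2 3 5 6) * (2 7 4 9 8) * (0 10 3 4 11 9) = (0 10 3 5 6 7 11 9 8 2 4) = [10, 1, 4, 5, 0, 6, 7, 11, 2, 8, 3, 9]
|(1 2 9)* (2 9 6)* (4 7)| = |(1 9)(2 6)(4 7)| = 2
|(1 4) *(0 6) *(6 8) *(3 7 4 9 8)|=8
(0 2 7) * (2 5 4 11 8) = (0 5 4 11 8 2 7) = [5, 1, 7, 3, 11, 4, 6, 0, 2, 9, 10, 8]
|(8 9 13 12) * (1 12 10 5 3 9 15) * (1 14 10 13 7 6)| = |(1 12 8 15 14 10 5 3 9 7 6)| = 11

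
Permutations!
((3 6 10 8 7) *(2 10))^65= ((2 10 8 7 3 6))^65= (2 6 3 7 8 10)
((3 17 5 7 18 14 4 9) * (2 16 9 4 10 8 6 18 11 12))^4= ((2 16 9 3 17 5 7 11 12)(6 18 14 10 8))^4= (2 17 12 3 11 9 7 16 5)(6 8 10 14 18)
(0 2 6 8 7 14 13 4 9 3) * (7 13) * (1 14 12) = (0 2 6 8 13 4 9 3)(1 14 7 12) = [2, 14, 6, 0, 9, 5, 8, 12, 13, 3, 10, 11, 1, 4, 7]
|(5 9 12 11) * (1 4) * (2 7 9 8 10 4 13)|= |(1 13 2 7 9 12 11 5 8 10 4)|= 11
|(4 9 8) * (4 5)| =4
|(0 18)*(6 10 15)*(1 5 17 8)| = 12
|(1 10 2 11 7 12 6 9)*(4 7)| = 9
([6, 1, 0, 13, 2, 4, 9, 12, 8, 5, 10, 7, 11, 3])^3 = [5, 1, 9, 13, 6, 0, 4, 7, 8, 2, 10, 11, 12, 3]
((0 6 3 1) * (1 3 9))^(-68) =(9)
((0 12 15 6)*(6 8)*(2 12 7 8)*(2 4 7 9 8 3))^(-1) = (0 6 8 9)(2 3 7 4 15 12)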